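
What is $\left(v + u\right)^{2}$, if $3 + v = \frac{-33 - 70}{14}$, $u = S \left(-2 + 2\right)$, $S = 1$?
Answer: $\frac{21025}{196} \approx 107.27$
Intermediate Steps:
$u = 0$ ($u = 1 \left(-2 + 2\right) = 1 \cdot 0 = 0$)
$v = - \frac{145}{14}$ ($v = -3 + \frac{-33 - 70}{14} = -3 - \frac{103}{14} = - \frac{145}{14} \approx -10.357$)
$\left(v + u\right)^{2} = \left(- \frac{145}{14} + 0\right)^{2} = \left(- \frac{145}{14}\right)^{2} = \frac{21025}{196}$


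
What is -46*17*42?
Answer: -32844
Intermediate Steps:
-46*17*42 = -782*42 = -32844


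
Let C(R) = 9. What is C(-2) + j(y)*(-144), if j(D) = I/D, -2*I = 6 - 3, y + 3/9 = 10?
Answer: 909/29 ≈ 31.345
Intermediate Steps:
y = 29/3 (y = -1/3 + 10 = 29/3 ≈ 9.6667)
I = -3/2 (I = -(6 - 3)/2 = -1/2*3 = -3/2 ≈ -1.5000)
j(D) = -3/(2*D)
C(-2) + j(y)*(-144) = 9 - 3/(2*29/3)*(-144) = 9 - 3/2*3/29*(-144) = 9 - 9/58*(-144) = 9 + 648/29 = 909/29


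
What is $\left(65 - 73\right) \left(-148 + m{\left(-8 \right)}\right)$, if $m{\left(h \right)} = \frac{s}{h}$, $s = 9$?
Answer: $1193$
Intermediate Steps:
$m{\left(h \right)} = \frac{9}{h}$
$\left(65 - 73\right) \left(-148 + m{\left(-8 \right)}\right) = \left(65 - 73\right) \left(-148 + \frac{9}{-8}\right) = - 8 \left(-148 + 9 \left(- \frac{1}{8}\right)\right) = - 8 \left(-148 - \frac{9}{8}\right) = \left(-8\right) \left(- \frac{1193}{8}\right) = 1193$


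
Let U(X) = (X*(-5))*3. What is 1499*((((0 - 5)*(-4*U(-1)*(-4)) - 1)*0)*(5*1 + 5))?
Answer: 0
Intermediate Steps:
U(X) = -15*X (U(X) = -5*X*3 = -15*X)
1499*((((0 - 5)*(-4*U(-1)*(-4)) - 1)*0)*(5*1 + 5)) = 1499*((((0 - 5)*(-(-60)*(-1)*(-4)) - 1)*0)*(5*1 + 5)) = 1499*(((-5*(-4*15)*(-4) - 1)*0)*(5 + 5)) = 1499*(((-(-300)*(-4) - 1)*0)*10) = 1499*(((-5*240 - 1)*0)*10) = 1499*(((-1200 - 1)*0)*10) = 1499*(-1201*0*10) = 1499*(0*10) = 1499*0 = 0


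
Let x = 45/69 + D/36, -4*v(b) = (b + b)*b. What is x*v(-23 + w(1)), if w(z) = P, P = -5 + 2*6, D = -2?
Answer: -15808/207 ≈ -76.367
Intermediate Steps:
P = 7 (P = -5 + 12 = 7)
w(z) = 7
v(b) = -b²/2 (v(b) = -(b + b)*b/4 = -2*b*b/4 = -b²/2)
x = 247/414 (x = 45/69 - 2/36 = 45*(1/69) - 2*1/36 = 15/23 - 1/18 = 247/414 ≈ 0.59662)
x*v(-23 + w(1)) = 247*(-(-23 + 7)²/2)/414 = 247*(-½*(-16)²)/414 = 247*(-½*256)/414 = (247/414)*(-128) = -15808/207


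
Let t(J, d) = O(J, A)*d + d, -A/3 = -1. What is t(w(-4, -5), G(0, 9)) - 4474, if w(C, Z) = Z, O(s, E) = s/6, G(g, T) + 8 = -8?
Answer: -13430/3 ≈ -4476.7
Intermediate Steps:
A = 3 (A = -3*(-1) = 3)
G(g, T) = -16 (G(g, T) = -8 - 8 = -16)
O(s, E) = s/6 (O(s, E) = s*(⅙) = s/6)
t(J, d) = d + J*d/6 (t(J, d) = (J/6)*d + d = J*d/6 + d = d + J*d/6)
t(w(-4, -5), G(0, 9)) - 4474 = (⅙)*(-16)*(6 - 5) - 4474 = (⅙)*(-16)*1 - 4474 = -8/3 - 4474 = -13430/3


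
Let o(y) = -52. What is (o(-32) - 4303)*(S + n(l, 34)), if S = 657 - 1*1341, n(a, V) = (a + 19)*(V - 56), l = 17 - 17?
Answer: 4799210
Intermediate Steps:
l = 0
n(a, V) = (-56 + V)*(19 + a) (n(a, V) = (19 + a)*(-56 + V) = (-56 + V)*(19 + a))
S = -684 (S = 657 - 1341 = -684)
(o(-32) - 4303)*(S + n(l, 34)) = (-52 - 4303)*(-684 + (-1064 - 56*0 + 19*34 + 34*0)) = -4355*(-684 + (-1064 + 0 + 646 + 0)) = -4355*(-684 - 418) = -4355*(-1102) = 4799210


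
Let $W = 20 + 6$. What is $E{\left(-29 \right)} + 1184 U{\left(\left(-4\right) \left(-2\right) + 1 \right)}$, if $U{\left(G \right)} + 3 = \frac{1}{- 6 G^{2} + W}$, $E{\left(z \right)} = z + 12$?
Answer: $- \frac{410731}{115} \approx -3571.6$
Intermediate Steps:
$E{\left(z \right)} = 12 + z$
$W = 26$
$U{\left(G \right)} = -3 + \frac{1}{26 - 6 G^{2}}$ ($U{\left(G \right)} = -3 + \frac{1}{- 6 G^{2} + 26} = -3 + \frac{1}{26 - 6 G^{2}}$)
$E{\left(-29 \right)} + 1184 U{\left(\left(-4\right) \left(-2\right) + 1 \right)} = \left(12 - 29\right) + 1184 \frac{77 - 18 \left(\left(-4\right) \left(-2\right) + 1\right)^{2}}{2 \left(-13 + 3 \left(\left(-4\right) \left(-2\right) + 1\right)^{2}\right)} = -17 + 1184 \frac{77 - 18 \left(8 + 1\right)^{2}}{2 \left(-13 + 3 \left(8 + 1\right)^{2}\right)} = -17 + 1184 \frac{77 - 18 \cdot 9^{2}}{2 \left(-13 + 3 \cdot 9^{2}\right)} = -17 + 1184 \frac{77 - 1458}{2 \left(-13 + 3 \cdot 81\right)} = -17 + 1184 \frac{77 - 1458}{2 \left(-13 + 243\right)} = -17 + 1184 \cdot \frac{1}{2} \cdot \frac{1}{230} \left(-1381\right) = -17 + 1184 \left(- \frac{1381}{460}\right) = -17 - \frac{408776}{115} = - \frac{410731}{115}$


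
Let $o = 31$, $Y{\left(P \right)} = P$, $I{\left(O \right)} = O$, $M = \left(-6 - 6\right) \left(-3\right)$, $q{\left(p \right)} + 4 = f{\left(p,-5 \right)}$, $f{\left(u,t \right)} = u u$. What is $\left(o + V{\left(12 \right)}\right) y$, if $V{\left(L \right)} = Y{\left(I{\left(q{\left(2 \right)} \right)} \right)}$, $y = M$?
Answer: $1116$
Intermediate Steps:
$f{\left(u,t \right)} = u^{2}$
$q{\left(p \right)} = -4 + p^{2}$
$M = 36$ ($M = \left(-12\right) \left(-3\right) = 36$)
$y = 36$
$V{\left(L \right)} = 0$ ($V{\left(L \right)} = -4 + 2^{2} = -4 + 4 = 0$)
$\left(o + V{\left(12 \right)}\right) y = \left(31 + 0\right) 36 = 31 \cdot 36 = 1116$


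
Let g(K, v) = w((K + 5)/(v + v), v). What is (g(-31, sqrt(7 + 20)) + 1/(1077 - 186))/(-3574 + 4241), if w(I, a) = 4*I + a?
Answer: 1/594297 - 25*sqrt(3)/6003 ≈ -0.0072116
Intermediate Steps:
w(I, a) = a + 4*I
g(K, v) = v + 2*(5 + K)/v (g(K, v) = v + 4*((K + 5)/(v + v)) = v + 4*((5 + K)/((2*v))) = v + 4*((5 + K)*(1/(2*v))) = v + 4*((5 + K)/(2*v)) = v + 2*(5 + K)/v)
(g(-31, sqrt(7 + 20)) + 1/(1077 - 186))/(-3574 + 4241) = ((10 + (sqrt(7 + 20))**2 + 2*(-31))/(sqrt(7 + 20)) + 1/(1077 - 186))/(-3574 + 4241) = ((10 + (sqrt(27))**2 - 62)/(sqrt(27)) + 1/891)/667 = ((10 + (3*sqrt(3))**2 - 62)/((3*sqrt(3))) + 1/891)*(1/667) = ((sqrt(3)/9)*(10 + 27 - 62) + 1/891)*(1/667) = ((sqrt(3)/9)*(-25) + 1/891)*(1/667) = (-25*sqrt(3)/9 + 1/891)*(1/667) = (1/891 - 25*sqrt(3)/9)*(1/667) = 1/594297 - 25*sqrt(3)/6003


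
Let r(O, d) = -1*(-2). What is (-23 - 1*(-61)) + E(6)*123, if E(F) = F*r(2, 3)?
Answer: 1514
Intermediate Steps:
r(O, d) = 2
E(F) = 2*F (E(F) = F*2 = 2*F)
(-23 - 1*(-61)) + E(6)*123 = (-23 - 1*(-61)) + (2*6)*123 = (-23 + 61) + 12*123 = 38 + 1476 = 1514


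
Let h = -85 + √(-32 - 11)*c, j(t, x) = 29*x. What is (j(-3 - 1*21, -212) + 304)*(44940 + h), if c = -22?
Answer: -262132620 + 128568*I*√43 ≈ -2.6213e+8 + 8.4308e+5*I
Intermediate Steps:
h = -85 - 22*I*√43 (h = -85 + √(-32 - 11)*(-22) = -85 + √(-43)*(-22) = -85 + (I*√43)*(-22) = -85 - 22*I*√43 ≈ -85.0 - 144.26*I)
(j(-3 - 1*21, -212) + 304)*(44940 + h) = (29*(-212) + 304)*(44940 + (-85 - 22*I*√43)) = (-6148 + 304)*(44855 - 22*I*√43) = -5844*(44855 - 22*I*√43) = -262132620 + 128568*I*√43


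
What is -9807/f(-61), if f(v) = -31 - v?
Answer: -3269/10 ≈ -326.90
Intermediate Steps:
-9807/f(-61) = -9807/(-31 - 1*(-61)) = -9807/(-31 + 61) = -9807/30 = -9807*1/30 = -3269/10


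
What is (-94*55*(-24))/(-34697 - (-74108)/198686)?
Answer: -1120589040/313351547 ≈ -3.5761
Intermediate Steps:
(-94*55*(-24))/(-34697 - (-74108)/198686) = (-5170*(-24))/(-34697 - (-74108)/198686) = 124080/(-34697 - 1*(-37054/99343)) = 124080/(-34697 + 37054/99343) = 124080/(-3446867017/99343) = 124080*(-99343/3446867017) = -1120589040/313351547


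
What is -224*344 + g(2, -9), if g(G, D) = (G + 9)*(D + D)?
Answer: -77254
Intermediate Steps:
g(G, D) = 2*D*(9 + G) (g(G, D) = (9 + G)*(2*D) = 2*D*(9 + G))
-224*344 + g(2, -9) = -224*344 + 2*(-9)*(9 + 2) = -77056 + 2*(-9)*11 = -77056 - 198 = -77254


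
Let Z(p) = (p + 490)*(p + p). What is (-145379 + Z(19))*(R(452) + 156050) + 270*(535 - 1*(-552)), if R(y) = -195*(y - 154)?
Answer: -12343770290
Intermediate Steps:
Z(p) = 2*p*(490 + p) (Z(p) = (490 + p)*(2*p) = 2*p*(490 + p))
R(y) = 30030 - 195*y (R(y) = -195*(-154 + y) = 30030 - 195*y)
(-145379 + Z(19))*(R(452) + 156050) + 270*(535 - 1*(-552)) = (-145379 + 2*19*(490 + 19))*((30030 - 195*452) + 156050) + 270*(535 - 1*(-552)) = (-145379 + 2*19*509)*((30030 - 88140) + 156050) + 270*(535 + 552) = (-145379 + 19342)*(-58110 + 156050) + 270*1087 = -126037*97940 + 293490 = -12344063780 + 293490 = -12343770290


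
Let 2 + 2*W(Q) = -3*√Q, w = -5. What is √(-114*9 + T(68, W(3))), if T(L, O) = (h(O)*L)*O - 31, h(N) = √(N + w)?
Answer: √(-1057 + 17*√6*√(-4 - √3)*(-2 - 3*√3)) ≈ 10.5 - 34.165*I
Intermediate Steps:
h(N) = √(-5 + N) (h(N) = √(N - 5) = √(-5 + N))
W(Q) = -1 - 3*√Q/2 (W(Q) = -1 + (-3*√Q)/2 = -1 - 3*√Q/2)
T(L, O) = -31 + L*O*√(-5 + O) (T(L, O) = (√(-5 + O)*L)*O - 31 = (L*√(-5 + O))*O - 31 = L*O*√(-5 + O) - 31 = -31 + L*O*√(-5 + O))
√(-114*9 + T(68, W(3))) = √(-114*9 + (-31 + 68*(-1 - 3*√3/2)*√(-5 + (-1 - 3*√3/2)))) = √(-1026 + (-31 + 68*(-1 - 3*√3/2)*√(-6 - 3*√3/2))) = √(-1026 + (-31 + 68*√(-6 - 3*√3/2)*(-1 - 3*√3/2))) = √(-1057 + 68*√(-6 - 3*√3/2)*(-1 - 3*√3/2))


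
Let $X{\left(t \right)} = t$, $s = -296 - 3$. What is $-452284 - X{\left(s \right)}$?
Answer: $-451985$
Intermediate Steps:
$s = -299$
$-452284 - X{\left(s \right)} = -452284 - -299 = -452284 + 299 = -451985$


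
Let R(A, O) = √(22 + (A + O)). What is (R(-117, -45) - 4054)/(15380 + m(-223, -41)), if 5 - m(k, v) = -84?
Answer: -4054/15469 + 2*I*√35/15469 ≈ -0.26207 + 0.0007649*I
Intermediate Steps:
m(k, v) = 89 (m(k, v) = 5 - 1*(-84) = 5 + 84 = 89)
R(A, O) = √(22 + A + O)
(R(-117, -45) - 4054)/(15380 + m(-223, -41)) = (√(22 - 117 - 45) - 4054)/(15380 + 89) = (√(-140) - 4054)/15469 = (2*I*√35 - 4054)*(1/15469) = (-4054 + 2*I*√35)*(1/15469) = -4054/15469 + 2*I*√35/15469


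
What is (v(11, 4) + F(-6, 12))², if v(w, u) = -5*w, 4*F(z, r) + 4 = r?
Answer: 2809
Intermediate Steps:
F(z, r) = -1 + r/4
(v(11, 4) + F(-6, 12))² = (-5*11 + (-1 + (¼)*12))² = (-55 + (-1 + 3))² = (-55 + 2)² = (-53)² = 2809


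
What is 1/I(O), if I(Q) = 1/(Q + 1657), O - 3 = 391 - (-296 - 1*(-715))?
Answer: 1632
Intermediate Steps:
O = -25 (O = 3 + (391 - (-296 - 1*(-715))) = 3 + (391 - (-296 + 715)) = 3 + (391 - 1*419) = 3 + (391 - 419) = 3 - 28 = -25)
I(Q) = 1/(1657 + Q)
1/I(O) = 1/(1/(1657 - 25)) = 1/(1/1632) = 1632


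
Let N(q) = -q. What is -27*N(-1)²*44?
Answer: -1188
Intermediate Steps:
-27*N(-1)²*44 = -27*(-1*(-1))²*44 = -27*1²*44 = -27*1*44 = -27*44 = -1188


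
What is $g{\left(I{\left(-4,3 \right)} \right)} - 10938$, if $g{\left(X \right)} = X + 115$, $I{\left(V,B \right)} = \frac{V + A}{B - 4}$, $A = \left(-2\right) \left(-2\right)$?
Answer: $-10823$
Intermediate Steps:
$A = 4$
$I{\left(V,B \right)} = \frac{4 + V}{-4 + B}$ ($I{\left(V,B \right)} = \frac{V + 4}{B - 4} = \frac{4 + V}{-4 + B}$)
$g{\left(X \right)} = 115 + X$
$g{\left(I{\left(-4,3 \right)} \right)} - 10938 = \left(115 + \frac{4 - 4}{-4 + 3}\right) - 10938 = \left(115 + \frac{1}{-1} \cdot 0\right) - 10938 = \left(115 - 0\right) - 10938 = \left(115 + 0\right) - 10938 = 115 - 10938 = -10823$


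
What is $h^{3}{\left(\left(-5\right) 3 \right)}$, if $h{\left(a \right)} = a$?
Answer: $-3375$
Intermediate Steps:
$h^{3}{\left(\left(-5\right) 3 \right)} = \left(\left(-5\right) 3\right)^{3} = \left(-15\right)^{3} = -3375$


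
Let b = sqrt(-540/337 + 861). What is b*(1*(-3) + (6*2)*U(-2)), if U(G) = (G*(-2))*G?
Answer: -99*sqrt(97600929)/337 ≈ -2902.2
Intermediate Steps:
U(G) = -2*G**2 (U(G) = (-2*G)*G = -2*G**2)
b = sqrt(97600929)/337 (b = sqrt(-540*1/337 + 861) = sqrt(-540/337 + 861) = sqrt(289617/337) = sqrt(97600929)/337 ≈ 29.315)
b*(1*(-3) + (6*2)*U(-2)) = (sqrt(97600929)/337)*(1*(-3) + (6*2)*(-2*(-2)**2)) = (sqrt(97600929)/337)*(-3 + 12*(-2*4)) = (sqrt(97600929)/337)*(-3 + 12*(-8)) = (sqrt(97600929)/337)*(-3 - 96) = (sqrt(97600929)/337)*(-99) = -99*sqrt(97600929)/337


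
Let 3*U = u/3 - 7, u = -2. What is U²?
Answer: 529/81 ≈ 6.5309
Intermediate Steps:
U = -23/9 (U = (-2/3 - 7)/3 = (-2*⅓ - 7)/3 = (-⅔ - 7)/3 = (⅓)*(-23/3) = -23/9 ≈ -2.5556)
U² = (-23/9)² = 529/81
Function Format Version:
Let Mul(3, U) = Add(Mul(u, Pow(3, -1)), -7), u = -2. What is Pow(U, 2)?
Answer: Rational(529, 81) ≈ 6.5309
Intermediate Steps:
U = Rational(-23, 9) (U = Mul(Rational(1, 3), Add(Mul(-2, Pow(3, -1)), -7)) = Mul(Rational(1, 3), Add(Mul(-2, Rational(1, 3)), -7)) = Mul(Rational(1, 3), Add(Rational(-2, 3), -7)) = Mul(Rational(1, 3), Rational(-23, 3)) = Rational(-23, 9) ≈ -2.5556)
Pow(U, 2) = Pow(Rational(-23, 9), 2) = Rational(529, 81)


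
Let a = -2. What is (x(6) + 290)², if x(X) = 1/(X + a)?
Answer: 1347921/16 ≈ 84245.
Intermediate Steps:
x(X) = 1/(-2 + X) (x(X) = 1/(X - 2) = 1/(-2 + X))
(x(6) + 290)² = (1/(-2 + 6) + 290)² = (1/4 + 290)² = (¼ + 290)² = (1161/4)² = 1347921/16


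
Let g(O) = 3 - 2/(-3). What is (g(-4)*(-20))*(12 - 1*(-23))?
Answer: -7700/3 ≈ -2566.7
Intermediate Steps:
g(O) = 11/3 (g(O) = 3 - 2*(-⅓) = 3 + ⅔ = 11/3)
(g(-4)*(-20))*(12 - 1*(-23)) = ((11/3)*(-20))*(12 - 1*(-23)) = -220*(12 + 23)/3 = -220/3*35 = -7700/3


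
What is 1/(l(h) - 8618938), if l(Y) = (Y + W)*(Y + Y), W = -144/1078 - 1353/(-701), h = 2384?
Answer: 377839/1041528242746 ≈ 3.6277e-7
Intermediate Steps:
W = 678795/377839 (W = -144*1/1078 - 1353*(-1/701) = -72/539 + 1353/701 = 678795/377839 ≈ 1.7965)
l(Y) = 2*Y*(678795/377839 + Y) (l(Y) = (Y + 678795/377839)*(Y + Y) = (678795/377839 + Y)*(2*Y) = 2*Y*(678795/377839 + Y))
1/(l(h) - 8618938) = 1/((2/377839)*2384*(678795 + 377839*2384) - 8618938) = 1/((2/377839)*2384*(678795 + 900768176) - 8618938) = 1/((2/377839)*2384*901446971 - 8618938) = 1/(4298099157728/377839 - 8618938) = 1/(1041528242746/377839) = 377839/1041528242746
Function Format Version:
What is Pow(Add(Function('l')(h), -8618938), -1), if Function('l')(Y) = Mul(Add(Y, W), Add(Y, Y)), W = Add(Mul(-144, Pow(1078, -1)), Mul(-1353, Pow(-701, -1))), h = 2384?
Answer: Rational(377839, 1041528242746) ≈ 3.6277e-7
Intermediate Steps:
W = Rational(678795, 377839) (W = Add(Mul(-144, Rational(1, 1078)), Mul(-1353, Rational(-1, 701))) = Add(Rational(-72, 539), Rational(1353, 701)) = Rational(678795, 377839) ≈ 1.7965)
Function('l')(Y) = Mul(2, Y, Add(Rational(678795, 377839), Y)) (Function('l')(Y) = Mul(Add(Y, Rational(678795, 377839)), Add(Y, Y)) = Mul(Add(Rational(678795, 377839), Y), Mul(2, Y)) = Mul(2, Y, Add(Rational(678795, 377839), Y)))
Pow(Add(Function('l')(h), -8618938), -1) = Pow(Add(Mul(Rational(2, 377839), 2384, Add(678795, Mul(377839, 2384))), -8618938), -1) = Pow(Add(Mul(Rational(2, 377839), 2384, Add(678795, 900768176)), -8618938), -1) = Pow(Add(Mul(Rational(2, 377839), 2384, 901446971), -8618938), -1) = Pow(Add(Rational(4298099157728, 377839), -8618938), -1) = Pow(Rational(1041528242746, 377839), -1) = Rational(377839, 1041528242746)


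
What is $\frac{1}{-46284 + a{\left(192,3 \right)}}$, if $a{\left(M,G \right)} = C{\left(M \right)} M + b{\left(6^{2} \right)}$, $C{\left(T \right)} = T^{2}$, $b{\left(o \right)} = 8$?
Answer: $\frac{1}{7031612} \approx 1.4221 \cdot 10^{-7}$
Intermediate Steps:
$a{\left(M,G \right)} = 8 + M^{3}$ ($a{\left(M,G \right)} = M^{2} M + 8 = M^{3} + 8 = 8 + M^{3}$)
$\frac{1}{-46284 + a{\left(192,3 \right)}} = \frac{1}{-46284 + \left(8 + 192^{3}\right)} = \frac{1}{-46284 + \left(8 + 7077888\right)} = \frac{1}{-46284 + 7077896} = \frac{1}{7031612}$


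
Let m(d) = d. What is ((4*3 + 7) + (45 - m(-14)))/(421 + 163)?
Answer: 39/292 ≈ 0.13356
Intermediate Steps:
((4*3 + 7) + (45 - m(-14)))/(421 + 163) = ((4*3 + 7) + (45 - 1*(-14)))/(421 + 163) = ((12 + 7) + (45 + 14))/584 = (19 + 59)*(1/584) = 78*(1/584) = 39/292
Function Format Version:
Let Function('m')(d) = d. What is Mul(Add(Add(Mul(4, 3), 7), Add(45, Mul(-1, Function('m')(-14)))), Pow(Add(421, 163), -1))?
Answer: Rational(39, 292) ≈ 0.13356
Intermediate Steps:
Mul(Add(Add(Mul(4, 3), 7), Add(45, Mul(-1, Function('m')(-14)))), Pow(Add(421, 163), -1)) = Mul(Add(Add(Mul(4, 3), 7), Add(45, Mul(-1, -14))), Pow(Add(421, 163), -1)) = Mul(Add(Add(12, 7), Add(45, 14)), Pow(584, -1)) = Mul(Add(19, 59), Rational(1, 584)) = Mul(78, Rational(1, 584)) = Rational(39, 292)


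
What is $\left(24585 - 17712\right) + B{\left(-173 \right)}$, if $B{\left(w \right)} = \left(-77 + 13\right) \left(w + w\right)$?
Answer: $29017$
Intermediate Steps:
$B{\left(w \right)} = - 128 w$ ($B{\left(w \right)} = - 64 \cdot 2 w = - 128 w$)
$\left(24585 - 17712\right) + B{\left(-173 \right)} = \left(24585 - 17712\right) - -22144 = 6873 + 22144 = 29017$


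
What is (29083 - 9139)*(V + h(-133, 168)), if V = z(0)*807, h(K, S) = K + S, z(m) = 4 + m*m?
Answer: 65077272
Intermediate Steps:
z(m) = 4 + m²
V = 3228 (V = (4 + 0²)*807 = (4 + 0)*807 = 4*807 = 3228)
(29083 - 9139)*(V + h(-133, 168)) = (29083 - 9139)*(3228 + (-133 + 168)) = 19944*(3228 + 35) = 19944*3263 = 65077272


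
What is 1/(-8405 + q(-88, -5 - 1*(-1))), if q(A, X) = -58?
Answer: -1/8463 ≈ -0.00011816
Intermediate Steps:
1/(-8405 + q(-88, -5 - 1*(-1))) = 1/(-8405 - 58) = 1/(-8463) = -1/8463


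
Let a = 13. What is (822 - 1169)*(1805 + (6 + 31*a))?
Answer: -768258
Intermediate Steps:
(822 - 1169)*(1805 + (6 + 31*a)) = (822 - 1169)*(1805 + (6 + 31*13)) = -347*(1805 + (6 + 403)) = -347*(1805 + 409) = -347*2214 = -768258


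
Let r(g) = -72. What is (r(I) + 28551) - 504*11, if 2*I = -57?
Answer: 22935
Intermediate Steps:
I = -57/2 (I = (½)*(-57) = -57/2 ≈ -28.500)
(r(I) + 28551) - 504*11 = (-72 + 28551) - 504*11 = 28479 - 5544 = 22935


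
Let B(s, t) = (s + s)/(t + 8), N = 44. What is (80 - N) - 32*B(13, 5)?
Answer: -28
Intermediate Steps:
B(s, t) = 2*s/(8 + t) (B(s, t) = (2*s)/(8 + t) = 2*s/(8 + t))
(80 - N) - 32*B(13, 5) = (80 - 1*44) - 64*13/(8 + 5) = (80 - 44) - 64*13/13 = 36 - 64*13/13 = 36 - 32*2 = 36 - 64 = -28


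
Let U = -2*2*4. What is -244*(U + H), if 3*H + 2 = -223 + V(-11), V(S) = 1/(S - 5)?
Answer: 266509/12 ≈ 22209.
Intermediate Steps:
V(S) = 1/(-5 + S)
U = -16 (U = -4*4 = -16)
H = -3601/48 (H = -2/3 + (-223 + 1/(-5 - 11))/3 = -2/3 + (-223 + 1/(-16))/3 = -2/3 + (-223 - 1/16)/3 = -2/3 + (1/3)*(-3569/16) = -2/3 - 3569/48 = -3601/48 ≈ -75.021)
-244*(U + H) = -244*(-16 - 3601/48) = -244*(-4369/48) = 266509/12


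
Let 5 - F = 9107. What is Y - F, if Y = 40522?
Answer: 49624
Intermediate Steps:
F = -9102 (F = 5 - 1*9107 = 5 - 9107 = -9102)
Y - F = 40522 - 1*(-9102) = 40522 + 9102 = 49624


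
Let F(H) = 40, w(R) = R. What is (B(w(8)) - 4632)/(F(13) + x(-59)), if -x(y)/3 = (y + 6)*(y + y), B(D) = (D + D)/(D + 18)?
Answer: 30104/121693 ≈ 0.24738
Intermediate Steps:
B(D) = 2*D/(18 + D) (B(D) = (2*D)/(18 + D) = 2*D/(18 + D))
x(y) = -6*y*(6 + y) (x(y) = -3*(y + 6)*(y + y) = -3*(6 + y)*2*y = -6*y*(6 + y))
(B(w(8)) - 4632)/(F(13) + x(-59)) = (2*8/(18 + 8) - 4632)/(40 - 6*(-59)*(6 - 59)) = (2*8/26 - 4632)/(40 - 6*(-59)*(-53)) = (2*8*(1/26) - 4632)/(40 - 18762) = (8/13 - 4632)/(-18722) = -60208/13*(-1/18722) = 30104/121693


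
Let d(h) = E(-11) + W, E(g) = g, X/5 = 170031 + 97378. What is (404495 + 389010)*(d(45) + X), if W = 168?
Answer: 1061076473010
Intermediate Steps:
X = 1337045 (X = 5*(170031 + 97378) = 5*267409 = 1337045)
d(h) = 157 (d(h) = -11 + 168 = 157)
(404495 + 389010)*(d(45) + X) = (404495 + 389010)*(157 + 1337045) = 793505*1337202 = 1061076473010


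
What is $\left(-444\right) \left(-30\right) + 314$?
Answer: $13634$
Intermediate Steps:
$\left(-444\right) \left(-30\right) + 314 = 13320 + 314 = 13634$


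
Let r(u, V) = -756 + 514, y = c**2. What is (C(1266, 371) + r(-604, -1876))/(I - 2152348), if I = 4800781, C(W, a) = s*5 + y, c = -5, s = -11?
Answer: -272/2648433 ≈ -0.00010270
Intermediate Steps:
y = 25 (y = (-5)**2 = 25)
r(u, V) = -242
C(W, a) = -30 (C(W, a) = -11*5 + 25 = -55 + 25 = -30)
(C(1266, 371) + r(-604, -1876))/(I - 2152348) = (-30 - 242)/(4800781 - 2152348) = -272/2648433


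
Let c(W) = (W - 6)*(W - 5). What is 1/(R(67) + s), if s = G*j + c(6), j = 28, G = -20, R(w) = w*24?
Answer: 1/1048 ≈ 0.00095420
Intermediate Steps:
R(w) = 24*w
c(W) = (-6 + W)*(-5 + W)
s = -560 (s = -20*28 + (30 + 6**2 - 11*6) = -560 + (30 + 36 - 66) = -560 + 0 = -560)
1/(R(67) + s) = 1/(24*67 - 560) = 1/(1608 - 560) = 1/1048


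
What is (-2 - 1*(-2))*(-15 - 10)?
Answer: 0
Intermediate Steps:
(-2 - 1*(-2))*(-15 - 10) = (-2 + 2)*(-25) = 0*(-25) = 0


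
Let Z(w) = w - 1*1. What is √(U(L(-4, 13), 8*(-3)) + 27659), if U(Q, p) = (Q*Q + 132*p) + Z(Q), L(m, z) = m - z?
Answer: √24762 ≈ 157.36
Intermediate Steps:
Z(w) = -1 + w (Z(w) = w - 1 = -1 + w)
U(Q, p) = -1 + Q + Q² + 132*p (U(Q, p) = (Q*Q + 132*p) + (-1 + Q) = (Q² + 132*p) + (-1 + Q) = -1 + Q + Q² + 132*p)
√(U(L(-4, 13), 8*(-3)) + 27659) = √((-1 + (-4 - 1*13) + (-4 - 1*13)² + 132*(8*(-3))) + 27659) = √((-1 + (-4 - 13) + (-4 - 13)² + 132*(-24)) + 27659) = √((-1 - 17 + (-17)² - 3168) + 27659) = √((-1 - 17 + 289 - 3168) + 27659) = √(-2897 + 27659) = √24762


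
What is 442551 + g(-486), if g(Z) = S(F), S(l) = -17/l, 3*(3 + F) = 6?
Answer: 442568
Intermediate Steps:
F = -1 (F = -3 + (1/3)*6 = -3 + 2 = -1)
g(Z) = 17 (g(Z) = -17/(-1) = -17*(-1) = 17)
442551 + g(-486) = 442551 + 17 = 442568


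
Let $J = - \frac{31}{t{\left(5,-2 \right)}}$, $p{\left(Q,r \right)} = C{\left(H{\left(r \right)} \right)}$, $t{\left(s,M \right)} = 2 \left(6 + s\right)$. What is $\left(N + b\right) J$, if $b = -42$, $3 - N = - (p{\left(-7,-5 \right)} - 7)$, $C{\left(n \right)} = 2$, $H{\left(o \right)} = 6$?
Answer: $62$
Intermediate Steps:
$t{\left(s,M \right)} = 12 + 2 s$
$p{\left(Q,r \right)} = 2$
$J = - \frac{31}{22}$ ($J = - \frac{31}{12 + 2 \cdot 5} = - \frac{31}{12 + 10} = - \frac{31}{22} \approx -1.4091$)
$N = -2$ ($N = 3 - - (2 - 7) = 3 - \left(-1\right) \left(-5\right) = 3 - 5 = -2$)
$\left(N + b\right) J = \left(-2 - 42\right) \left(- \frac{31}{22}\right) = \left(-44\right) \left(- \frac{31}{22}\right) = 62$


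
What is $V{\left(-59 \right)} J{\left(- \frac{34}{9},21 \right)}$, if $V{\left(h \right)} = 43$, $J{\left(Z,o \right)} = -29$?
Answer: $-1247$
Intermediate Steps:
$V{\left(-59 \right)} J{\left(- \frac{34}{9},21 \right)} = 43 \left(-29\right) = -1247$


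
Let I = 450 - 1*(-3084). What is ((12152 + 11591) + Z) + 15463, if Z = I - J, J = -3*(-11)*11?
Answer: 42377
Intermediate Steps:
I = 3534 (I = 450 + 3084 = 3534)
J = 363 (J = 33*11 = 363)
Z = 3171 (Z = 3534 - 1*363 = 3534 - 363 = 3171)
((12152 + 11591) + Z) + 15463 = ((12152 + 11591) + 3171) + 15463 = (23743 + 3171) + 15463 = 26914 + 15463 = 42377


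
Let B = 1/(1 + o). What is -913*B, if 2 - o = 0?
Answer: -913/3 ≈ -304.33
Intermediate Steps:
o = 2 (o = 2 - 1*0 = 2 + 0 = 2)
B = 1/3 (B = 1/(1 + 2) = 1/3 ≈ 0.33333)
-913*B = -913*1/3 = -913/3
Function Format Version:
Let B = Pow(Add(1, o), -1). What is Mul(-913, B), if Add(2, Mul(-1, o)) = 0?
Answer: Rational(-913, 3) ≈ -304.33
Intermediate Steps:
o = 2 (o = Add(2, Mul(-1, 0)) = Add(2, 0) = 2)
B = Rational(1, 3) (B = Pow(Add(1, 2), -1) = Pow(3, -1) = Rational(1, 3) ≈ 0.33333)
Mul(-913, B) = Mul(-913, Rational(1, 3)) = Rational(-913, 3)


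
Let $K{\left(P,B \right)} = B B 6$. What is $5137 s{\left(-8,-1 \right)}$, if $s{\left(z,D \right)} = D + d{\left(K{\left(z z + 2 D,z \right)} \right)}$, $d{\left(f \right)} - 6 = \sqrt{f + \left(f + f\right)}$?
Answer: $25685 + 123288 \sqrt{2} \approx 2.0004 \cdot 10^{5}$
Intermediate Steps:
$K{\left(P,B \right)} = 6 B^{2}$ ($K{\left(P,B \right)} = B^{2} \cdot 6 = 6 B^{2}$)
$d{\left(f \right)} = 6 + \sqrt{3} \sqrt{f}$ ($d{\left(f \right)} = 6 + \sqrt{f + \left(f + f\right)} = 6 + \sqrt{f + 2 f} = 6 + \sqrt{3 f} = 6 + \sqrt{3} \sqrt{f}$)
$s{\left(z,D \right)} = 6 + D + 3 \sqrt{2} \sqrt{z^{2}}$ ($s{\left(z,D \right)} = D + \left(6 + \sqrt{3} \sqrt{6 z^{2}}\right) = D + \left(6 + \sqrt{3} \sqrt{6} \sqrt{z^{2}}\right) = D + \left(6 + 3 \sqrt{2} \sqrt{z^{2}}\right) = 6 + D + 3 \sqrt{2} \sqrt{z^{2}}$)
$5137 s{\left(-8,-1 \right)} = 5137 \left(6 - 1 + 3 \sqrt{2} \sqrt{\left(-8\right)^{2}}\right) = 5137 \left(6 - 1 + 3 \sqrt{2} \sqrt{64}\right) = 5137 \left(6 - 1 + 3 \sqrt{2} \cdot 8\right) = 5137 \left(6 - 1 + 24 \sqrt{2}\right) = 5137 \left(5 + 24 \sqrt{2}\right) = 25685 + 123288 \sqrt{2}$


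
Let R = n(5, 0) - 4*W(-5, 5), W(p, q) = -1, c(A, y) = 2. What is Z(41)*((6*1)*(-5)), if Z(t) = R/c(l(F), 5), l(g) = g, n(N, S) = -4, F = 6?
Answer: 0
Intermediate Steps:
R = 0 (R = -4 - 4*(-1) = -4 + 4 = 0)
Z(t) = 0 (Z(t) = 0/2 = 0*(1/2) = 0)
Z(41)*((6*1)*(-5)) = 0*((6*1)*(-5)) = 0*(6*(-5)) = 0*(-30) = 0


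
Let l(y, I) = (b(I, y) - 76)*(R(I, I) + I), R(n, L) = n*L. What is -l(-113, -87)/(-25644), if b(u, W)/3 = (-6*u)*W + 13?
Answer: -220712765/4274 ≈ -51641.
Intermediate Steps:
b(u, W) = 39 - 18*W*u (b(u, W) = 3*((-6*u)*W + 13) = 3*(-6*W*u + 13) = 3*(13 - 6*W*u) = 39 - 18*W*u)
R(n, L) = L*n
l(y, I) = (-37 - 18*I*y)*(I + I**2) (l(y, I) = ((39 - 18*y*I) - 76)*(I*I + I) = ((39 - 18*I*y) - 76)*(I**2 + I) = (-37 - 18*I*y)*(I + I**2))
-l(-113, -87)/(-25644) = -(-87)*(-37 - 37*(-87) - 18*(-87)*(-113) - 18*(-113)*(-87)**2)/(-25644) = -(-87)*(-37 + 3219 - 176958 - 18*(-113)*7569)*(-1/25644) = -(-87)*(-37 + 3219 - 176958 + 15395346)*(-1/25644) = -(-87)*15221570*(-1/25644) = -1*(-1324276590)*(-1/25644) = 1324276590*(-1/25644) = -220712765/4274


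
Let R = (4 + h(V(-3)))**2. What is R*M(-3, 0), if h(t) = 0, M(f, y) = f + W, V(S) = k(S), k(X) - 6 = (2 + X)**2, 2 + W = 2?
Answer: -48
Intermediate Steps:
W = 0 (W = -2 + 2 = 0)
k(X) = 6 + (2 + X)**2
V(S) = 6 + (2 + S)**2
M(f, y) = f (M(f, y) = f + 0 = f)
R = 16 (R = (4 + 0)**2 = 4**2 = 16)
R*M(-3, 0) = 16*(-3) = -48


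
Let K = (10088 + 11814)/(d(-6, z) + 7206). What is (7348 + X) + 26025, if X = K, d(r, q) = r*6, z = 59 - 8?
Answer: 119653156/3585 ≈ 33376.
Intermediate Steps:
z = 51
d(r, q) = 6*r
K = 10951/3585 (K = (10088 + 11814)/(6*(-6) + 7206) = 21902/(-36 + 7206) = 21902/7170 = 21902*(1/7170) = 10951/3585 ≈ 3.0547)
X = 10951/3585 ≈ 3.0547
(7348 + X) + 26025 = (7348 + 10951/3585) + 26025 = 26353531/3585 + 26025 = 119653156/3585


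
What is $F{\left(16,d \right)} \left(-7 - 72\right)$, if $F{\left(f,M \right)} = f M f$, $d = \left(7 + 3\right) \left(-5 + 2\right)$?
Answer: $606720$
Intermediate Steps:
$d = -30$ ($d = 10 \left(-3\right) = -30$)
$F{\left(f,M \right)} = M f^{2}$ ($F{\left(f,M \right)} = M f f = M f^{2}$)
$F{\left(16,d \right)} \left(-7 - 72\right) = - 30 \cdot 16^{2} \left(-7 - 72\right) = \left(-30\right) 256 \left(-7 - 72\right) = \left(-7680\right) \left(-79\right) = 606720$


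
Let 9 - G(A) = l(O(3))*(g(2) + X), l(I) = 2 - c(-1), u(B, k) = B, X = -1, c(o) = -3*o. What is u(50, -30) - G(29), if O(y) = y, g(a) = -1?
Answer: 43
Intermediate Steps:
l(I) = -1 (l(I) = 2 - (-3)*(-1) = 2 - 1*3 = 2 - 3 = -1)
G(A) = 7 (G(A) = 9 - (-1)*(-1 - 1) = 9 - (-1)*(-2) = 9 - 1*2 = 9 - 2 = 7)
u(50, -30) - G(29) = 50 - 1*7 = 50 - 7 = 43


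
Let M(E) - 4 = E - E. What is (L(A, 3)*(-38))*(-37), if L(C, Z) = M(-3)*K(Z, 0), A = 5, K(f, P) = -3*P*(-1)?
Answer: 0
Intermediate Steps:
K(f, P) = 3*P
M(E) = 4 (M(E) = 4 + (E - E) = 4 + 0 = 4)
L(C, Z) = 0 (L(C, Z) = 4*(3*0) = 4*0 = 0)
(L(A, 3)*(-38))*(-37) = (0*(-38))*(-37) = 0*(-37) = 0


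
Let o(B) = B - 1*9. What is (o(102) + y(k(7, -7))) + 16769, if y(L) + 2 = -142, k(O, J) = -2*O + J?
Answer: 16718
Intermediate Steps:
k(O, J) = J - 2*O
y(L) = -144 (y(L) = -2 - 142 = -144)
o(B) = -9 + B (o(B) = B - 9 = -9 + B)
(o(102) + y(k(7, -7))) + 16769 = ((-9 + 102) - 144) + 16769 = (93 - 144) + 16769 = -51 + 16769 = 16718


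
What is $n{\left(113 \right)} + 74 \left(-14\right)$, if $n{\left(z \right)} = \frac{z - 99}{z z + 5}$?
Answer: $- \frac{6616925}{6387} \approx -1036.0$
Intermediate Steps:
$n{\left(z \right)} = \frac{-99 + z}{5 + z^{2}}$ ($n{\left(z \right)} = \frac{-99 + z}{z^{2} + 5} = \frac{-99 + z}{5 + z^{2}}$)
$n{\left(113 \right)} + 74 \left(-14\right) = \frac{-99 + 113}{5 + 113^{2}} + 74 \left(-14\right) = \frac{1}{5 + 12769} \cdot 14 - 1036 = \frac{1}{12774} \cdot 14 - 1036 = \frac{7}{6387} - 1036 = - \frac{6616925}{6387}$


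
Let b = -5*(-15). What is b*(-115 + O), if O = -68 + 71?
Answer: -8400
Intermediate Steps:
b = 75
O = 3
b*(-115 + O) = 75*(-115 + 3) = 75*(-112) = -8400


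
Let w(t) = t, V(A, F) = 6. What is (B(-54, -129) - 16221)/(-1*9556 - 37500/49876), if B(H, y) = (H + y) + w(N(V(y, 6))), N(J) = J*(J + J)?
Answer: 203643708/119163139 ≈ 1.7089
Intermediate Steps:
N(J) = 2*J² (N(J) = J*(2*J) = 2*J²)
B(H, y) = 72 + H + y (B(H, y) = (H + y) + 2*6² = (H + y) + 2*36 = (H + y) + 72 = 72 + H + y)
(B(-54, -129) - 16221)/(-1*9556 - 37500/49876) = ((72 - 54 - 129) - 16221)/(-1*9556 - 37500/49876) = (-111 - 16221)/(-9556 - 37500*1/49876) = -16332/(-9556 - 9375/12469) = -16332/(-119163139/12469) = -16332*(-12469/119163139) = 203643708/119163139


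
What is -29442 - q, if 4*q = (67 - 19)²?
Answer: -30018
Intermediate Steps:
q = 576 (q = (67 - 19)²/4 = (¼)*48² = (¼)*2304 = 576)
-29442 - q = -29442 - 1*576 = -29442 - 576 = -30018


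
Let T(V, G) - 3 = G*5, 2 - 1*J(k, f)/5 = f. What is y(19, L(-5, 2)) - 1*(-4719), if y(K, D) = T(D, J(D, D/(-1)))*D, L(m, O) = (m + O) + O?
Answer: 4691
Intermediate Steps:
J(k, f) = 10 - 5*f
T(V, G) = 3 + 5*G (T(V, G) = 3 + G*5 = 3 + 5*G)
L(m, O) = m + 2*O (L(m, O) = (O + m) + O = m + 2*O)
y(K, D) = D*(53 + 25*D) (y(K, D) = (3 + 5*(10 - 5*D/(-1)))*D = (3 + 5*(10 - 5*D*(-1)))*D = (3 + 5*(10 - (-5)*D))*D = (3 + 5*(10 + 5*D))*D = (3 + (50 + 25*D))*D = (53 + 25*D)*D = D*(53 + 25*D))
y(19, L(-5, 2)) - 1*(-4719) = (-5 + 2*2)*(53 + 25*(-5 + 2*2)) - 1*(-4719) = (-5 + 4)*(53 + 25*(-5 + 4)) + 4719 = -(53 + 25*(-1)) + 4719 = -(53 - 25) + 4719 = -1*28 + 4719 = -28 + 4719 = 4691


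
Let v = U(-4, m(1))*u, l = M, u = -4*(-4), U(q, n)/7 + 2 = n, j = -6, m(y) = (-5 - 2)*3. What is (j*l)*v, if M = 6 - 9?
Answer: -46368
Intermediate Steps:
m(y) = -21 (m(y) = -7*3 = -21)
U(q, n) = -14 + 7*n
u = 16
M = -3
l = -3
v = -2576 (v = (-14 + 7*(-21))*16 = (-14 - 147)*16 = -161*16 = -2576)
(j*l)*v = -6*(-3)*(-2576) = 18*(-2576) = -46368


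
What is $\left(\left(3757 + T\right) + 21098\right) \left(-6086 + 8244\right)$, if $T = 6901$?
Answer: $68529448$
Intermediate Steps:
$\left(\left(3757 + T\right) + 21098\right) \left(-6086 + 8244\right) = \left(\left(3757 + 6901\right) + 21098\right) \left(-6086 + 8244\right) = \left(10658 + 21098\right) 2158 = 31756 \cdot 2158 = 68529448$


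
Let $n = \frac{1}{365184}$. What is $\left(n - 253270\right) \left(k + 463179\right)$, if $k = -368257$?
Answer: $- \frac{4389675088837019}{182592} \approx -2.4041 \cdot 10^{10}$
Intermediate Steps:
$n = \frac{1}{365184} \approx 2.7383 \cdot 10^{-6}$
$\left(n - 253270\right) \left(k + 463179\right) = \left(\frac{1}{365184} - 253270\right) \left(-368257 + 463179\right) = \left(- \frac{92490151679}{365184}\right) 94922 = - \frac{4389675088837019}{182592}$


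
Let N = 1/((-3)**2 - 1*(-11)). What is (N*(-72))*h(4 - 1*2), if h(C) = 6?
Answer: -108/5 ≈ -21.600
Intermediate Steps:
N = 1/20 (N = 1/(9 + 11) = 1/20 ≈ 0.050000)
(N*(-72))*h(4 - 1*2) = ((1/20)*(-72))*6 = -18/5*6 = -108/5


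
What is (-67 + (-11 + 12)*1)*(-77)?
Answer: 5082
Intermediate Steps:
(-67 + (-11 + 12)*1)*(-77) = (-67 + 1*1)*(-77) = (-67 + 1)*(-77) = -66*(-77) = 5082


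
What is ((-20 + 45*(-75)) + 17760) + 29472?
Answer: 43837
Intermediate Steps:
((-20 + 45*(-75)) + 17760) + 29472 = ((-20 - 3375) + 17760) + 29472 = (-3395 + 17760) + 29472 = 14365 + 29472 = 43837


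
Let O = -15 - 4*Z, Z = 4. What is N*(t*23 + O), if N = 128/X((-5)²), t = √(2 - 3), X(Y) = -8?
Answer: 496 - 368*I ≈ 496.0 - 368.0*I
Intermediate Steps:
t = I (t = √(-1) = I ≈ 1.0*I)
O = -31 (O = -15 - 4*4 = -15 - 1*16 = -15 - 16 = -31)
N = -16 (N = 128/(-8) = 128*(-⅛) = -16)
N*(t*23 + O) = -16*(I*23 - 31) = -16*(23*I - 31) = -16*(-31 + 23*I) = 496 - 368*I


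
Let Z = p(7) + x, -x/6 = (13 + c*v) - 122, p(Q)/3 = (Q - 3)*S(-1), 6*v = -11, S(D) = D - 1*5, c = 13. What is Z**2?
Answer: 525625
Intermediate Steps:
S(D) = -5 + D (S(D) = D - 5 = -5 + D)
v = -11/6 (v = (1/6)*(-11) = -11/6 ≈ -1.8333)
p(Q) = 54 - 18*Q (p(Q) = 3*((Q - 3)*(-5 - 1)) = 3*((-3 + Q)*(-6)) = 3*(18 - 6*Q) = 54 - 18*Q)
x = 797 (x = -6*((13 + 13*(-11/6)) - 122) = -6*((13 - 143/6) - 122) = -6*(-65/6 - 122) = -6*(-797/6) = 797)
Z = 725 (Z = (54 - 18*7) + 797 = (54 - 126) + 797 = -72 + 797 = 725)
Z**2 = 725**2 = 525625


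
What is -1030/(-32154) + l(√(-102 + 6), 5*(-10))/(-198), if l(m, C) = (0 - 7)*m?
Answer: 515/16077 + 14*I*√6/99 ≈ 0.032033 + 0.34639*I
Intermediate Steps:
l(m, C) = -7*m
-1030/(-32154) + l(√(-102 + 6), 5*(-10))/(-198) = -1030/(-32154) - 7*√(-102 + 6)/(-198) = -1030*(-1/32154) - 28*I*√6*(-1/198) = 515/16077 - 28*I*√6*(-1/198) = 515/16077 + 14*I*√6/99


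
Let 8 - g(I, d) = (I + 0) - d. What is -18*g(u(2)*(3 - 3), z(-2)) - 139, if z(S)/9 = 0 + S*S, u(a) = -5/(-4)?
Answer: -931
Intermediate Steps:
u(a) = 5/4 (u(a) = -5*(-¼) = 5/4)
z(S) = 9*S² (z(S) = 9*(0 + S*S) = 9*(0 + S²) = 9*S²)
g(I, d) = 8 + d - I (g(I, d) = 8 - ((I + 0) - d) = 8 - (I - d) = 8 + (d - I) = 8 + d - I)
-18*g(u(2)*(3 - 3), z(-2)) - 139 = -18*(8 + 9*(-2)² - 5*(3 - 3)/4) - 139 = -18*(8 + 9*4 - 5*0/4) - 139 = -18*(8 + 36 - 1*0) - 139 = -18*(8 + 36 + 0) - 139 = -18*44 - 139 = -792 - 139 = -931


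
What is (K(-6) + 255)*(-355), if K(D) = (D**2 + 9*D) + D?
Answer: -82005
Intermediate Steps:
K(D) = D**2 + 10*D
(K(-6) + 255)*(-355) = (-6*(10 - 6) + 255)*(-355) = (-6*4 + 255)*(-355) = (-24 + 255)*(-355) = 231*(-355) = -82005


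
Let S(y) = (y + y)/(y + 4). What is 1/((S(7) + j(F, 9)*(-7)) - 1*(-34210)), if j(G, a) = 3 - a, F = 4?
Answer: 11/376786 ≈ 2.9194e-5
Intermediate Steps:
S(y) = 2*y/(4 + y) (S(y) = (2*y)/(4 + y) = 2*y/(4 + y))
1/((S(7) + j(F, 9)*(-7)) - 1*(-34210)) = 1/((2*7/(4 + 7) + (3 - 1*9)*(-7)) - 1*(-34210)) = 1/((2*7/11 + (3 - 9)*(-7)) + 34210) = 1/((2*7*(1/11) - 6*(-7)) + 34210) = 1/((14/11 + 42) + 34210) = 1/(476/11 + 34210) = 1/(376786/11) = 11/376786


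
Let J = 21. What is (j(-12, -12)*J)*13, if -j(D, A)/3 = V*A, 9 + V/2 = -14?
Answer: -452088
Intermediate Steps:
V = -46 (V = -18 + 2*(-14) = -18 - 28 = -46)
j(D, A) = 138*A (j(D, A) = -(-138)*A = 138*A)
(j(-12, -12)*J)*13 = ((138*(-12))*21)*13 = -1656*21*13 = -34776*13 = -452088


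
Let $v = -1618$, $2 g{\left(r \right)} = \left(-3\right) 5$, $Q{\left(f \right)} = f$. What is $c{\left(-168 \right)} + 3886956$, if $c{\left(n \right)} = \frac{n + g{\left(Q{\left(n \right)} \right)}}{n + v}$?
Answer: $\frac{13884207183}{3572} \approx 3.887 \cdot 10^{6}$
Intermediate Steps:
$g{\left(r \right)} = - \frac{15}{2}$ ($g{\left(r \right)} = \frac{\left(-3\right) 5}{2} = \frac{1}{2} \left(-15\right) = - \frac{15}{2}$)
$c{\left(n \right)} = \frac{- \frac{15}{2} + n}{-1618 + n}$ ($c{\left(n \right)} = \frac{n - \frac{15}{2}}{n - 1618} = \frac{- \frac{15}{2} + n}{-1618 + n}$)
$c{\left(-168 \right)} + 3886956 = \frac{- \frac{15}{2} - 168}{-1618 - 168} + 3886956 = \frac{1}{-1786} \left(- \frac{351}{2}\right) + 3886956 = \left(- \frac{1}{1786}\right) \left(- \frac{351}{2}\right) + 3886956 = \frac{351}{3572} + 3886956 = \frac{13884207183}{3572}$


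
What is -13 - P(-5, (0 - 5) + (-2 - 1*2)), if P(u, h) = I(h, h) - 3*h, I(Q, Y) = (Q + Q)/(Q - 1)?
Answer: -209/5 ≈ -41.800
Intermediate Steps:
I(Q, Y) = 2*Q/(-1 + Q) (I(Q, Y) = (2*Q)/(-1 + Q) = 2*Q/(-1 + Q))
P(u, h) = -3*h + 2*h/(-1 + h) (P(u, h) = 2*h/(-1 + h) - 3*h = -3*h + 2*h/(-1 + h))
-13 - P(-5, (0 - 5) + (-2 - 1*2)) = -13 - ((0 - 5) + (-2 - 1*2))*(5 - 3*((0 - 5) + (-2 - 1*2)))/(-1 + ((0 - 5) + (-2 - 1*2))) = -13 - (-5 + (-2 - 2))*(5 - 3*(-5 + (-2 - 2)))/(-1 + (-5 + (-2 - 2))) = -13 - (-5 - 4)*(5 - 3*(-5 - 4))/(-1 + (-5 - 4)) = -13 - (-9)*(5 - 3*(-9))/(-1 - 9) = -13 - (-9)*(5 + 27)/(-10) = -13 - (-9)*(-1)*32/10 = -13 - 1*144/5 = -13 - 144/5 = -209/5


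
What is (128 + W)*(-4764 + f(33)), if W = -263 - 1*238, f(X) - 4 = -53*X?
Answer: 2427857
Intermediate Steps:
f(X) = 4 - 53*X
W = -501 (W = -263 - 238 = -501)
(128 + W)*(-4764 + f(33)) = (128 - 501)*(-4764 + (4 - 53*33)) = -373*(-4764 + (4 - 1749)) = -373*(-4764 - 1745) = -373*(-6509) = 2427857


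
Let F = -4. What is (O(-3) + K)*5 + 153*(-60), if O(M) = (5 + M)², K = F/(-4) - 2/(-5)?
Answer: -9153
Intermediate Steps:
K = 7/5 (K = -4/(-4) - 2/(-5) = -4*(-¼) - 2*(-⅕) = 1 + ⅖ = 7/5 ≈ 1.4000)
(O(-3) + K)*5 + 153*(-60) = ((5 - 3)² + 7/5)*5 + 153*(-60) = (2² + 7/5)*5 - 9180 = (4 + 7/5)*5 - 9180 = (27/5)*5 - 9180 = 27 - 9180 = -9153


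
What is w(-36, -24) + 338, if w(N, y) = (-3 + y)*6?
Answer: 176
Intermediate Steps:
w(N, y) = -18 + 6*y
w(-36, -24) + 338 = (-18 + 6*(-24)) + 338 = (-18 - 144) + 338 = -162 + 338 = 176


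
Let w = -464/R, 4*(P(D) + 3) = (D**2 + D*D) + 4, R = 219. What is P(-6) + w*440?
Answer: -200656/219 ≈ -916.24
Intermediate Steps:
P(D) = -2 + D**2/2 (P(D) = -3 + ((D**2 + D*D) + 4)/4 = -3 + ((D**2 + D**2) + 4)/4 = -3 + (2*D**2 + 4)/4 = -3 + (4 + 2*D**2)/4 = -3 + (1 + D**2/2) = -2 + D**2/2)
w = -464/219 ≈ -2.1187
P(-6) + w*440 = (-2 + (1/2)*(-6)**2) - 464/219*440 = (-2 + (1/2)*36) - 204160/219 = (-2 + 18) - 204160/219 = 16 - 204160/219 = -200656/219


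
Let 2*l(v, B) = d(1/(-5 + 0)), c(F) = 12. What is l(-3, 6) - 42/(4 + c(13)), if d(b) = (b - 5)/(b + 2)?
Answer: -293/72 ≈ -4.0694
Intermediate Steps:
d(b) = (-5 + b)/(2 + b)
l(v, B) = -13/9 (l(v, B) = ((-5 + 1/(-5 + 0))/(2 + 1/(-5 + 0)))/2 = ((-5 + 1/(-5))/(2 + 1/(-5)))/2 = ((-5 - ⅕)/(2 - ⅕))/2 = (-26/5/(9/5))/2 = ((5/9)*(-26/5))/2 = (½)*(-26/9) = -13/9)
l(-3, 6) - 42/(4 + c(13)) = -13/9 - 42/(4 + 12) = -13/9 - 42/16 = -13/9 - 42*1/16 = -13/9 - 21/8 = -293/72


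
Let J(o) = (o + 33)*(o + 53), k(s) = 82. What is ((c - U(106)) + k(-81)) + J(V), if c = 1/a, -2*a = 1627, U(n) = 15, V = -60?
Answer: 416510/1627 ≈ 256.00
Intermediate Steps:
a = -1627/2 (a = -1/2*1627 = -1627/2 ≈ -813.50)
c = -2/1627 (c = 1/(-1627/2) = -2/1627 ≈ -0.0012293)
J(o) = (33 + o)*(53 + o)
((c - U(106)) + k(-81)) + J(V) = ((-2/1627 - 1*15) + 82) + (1749 + (-60)**2 + 86*(-60)) = ((-2/1627 - 15) + 82) + (1749 + 3600 - 5160) = (-24407/1627 + 82) + 189 = 109007/1627 + 189 = 416510/1627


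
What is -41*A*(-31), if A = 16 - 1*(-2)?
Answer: 22878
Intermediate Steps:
A = 18 (A = 16 + 2 = 18)
-41*A*(-31) = -41*18*(-31) = -738*(-31) = 22878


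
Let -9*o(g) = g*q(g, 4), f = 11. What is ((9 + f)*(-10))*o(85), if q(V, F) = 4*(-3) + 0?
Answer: -68000/3 ≈ -22667.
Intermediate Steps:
q(V, F) = -12 (q(V, F) = -12 + 0 = -12)
o(g) = 4*g/3 (o(g) = -g*(-12)/9 = -(-4)*g/3 = 4*g/3)
((9 + f)*(-10))*o(85) = ((9 + 11)*(-10))*((4/3)*85) = (20*(-10))*(340/3) = -200*340/3 = -68000/3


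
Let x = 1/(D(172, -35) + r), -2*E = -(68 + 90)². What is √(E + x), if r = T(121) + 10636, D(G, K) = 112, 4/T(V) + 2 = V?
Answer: √5104769595173574/639508 ≈ 111.72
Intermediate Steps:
T(V) = 4/(-2 + V)
r = 1265688/119 (r = 4/(-2 + 121) + 10636 = 4/119 + 10636 = 1265688/119 ≈ 10636.)
E = 12482 (E = -(-1)*(68 + 90)²/2 = -(-1)*158²/2 = -(-1)*24964/2 = -½*(-24964) = 12482)
x = 119/1279016 (x = 1/(112 + 1265688/119) = 1/(1279016/119) = 119/1279016 ≈ 9.3040e-5)
√(E + x) = √(12482 + 119/1279016) = √(15964677831/1279016) = √5104769595173574/639508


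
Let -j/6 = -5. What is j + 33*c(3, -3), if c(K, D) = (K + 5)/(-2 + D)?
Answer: -114/5 ≈ -22.800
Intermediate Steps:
j = 30 (j = -6*(-5) = 30)
c(K, D) = (5 + K)/(-2 + D)
j + 33*c(3, -3) = 30 + 33*((5 + 3)/(-2 - 3)) = 30 + 33*(8/(-5)) = 30 + 33*(-⅕*8) = 30 + 33*(-8/5) = 30 - 264/5 = -114/5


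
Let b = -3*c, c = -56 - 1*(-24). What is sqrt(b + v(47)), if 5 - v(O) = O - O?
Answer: sqrt(101) ≈ 10.050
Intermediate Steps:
v(O) = 5 (v(O) = 5 - (O - O) = 5 - 1*0 = 5 + 0 = 5)
c = -32 (c = -56 + 24 = -32)
b = 96 (b = -3*(-32) = 96)
sqrt(b + v(47)) = sqrt(96 + 5) = sqrt(101)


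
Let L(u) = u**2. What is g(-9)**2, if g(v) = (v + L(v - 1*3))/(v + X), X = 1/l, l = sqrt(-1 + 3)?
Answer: 72900/(18 - sqrt(2))**2 ≈ 265.01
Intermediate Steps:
l = sqrt(2) ≈ 1.4142
X = sqrt(2)/2 (X = 1/(sqrt(2)) = sqrt(2)/2 ≈ 0.70711)
g(v) = (v + (-3 + v)**2)/(v + sqrt(2)/2) (g(v) = (v + (v - 1*3)**2)/(v + sqrt(2)/2) = (v + (v - 3)**2)/(v + sqrt(2)/2) = (v + (-3 + v)**2)/(v + sqrt(2)/2))
g(-9)**2 = (2*(-9 + (-3 - 9)**2)/(sqrt(2) + 2*(-9)))**2 = (2*(-9 + (-12)**2)/(sqrt(2) - 18))**2 = (2*(-9 + 144)/(-18 + sqrt(2)))**2 = (2*135/(-18 + sqrt(2)))**2 = (270/(-18 + sqrt(2)))**2 = 72900/(-18 + sqrt(2))**2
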